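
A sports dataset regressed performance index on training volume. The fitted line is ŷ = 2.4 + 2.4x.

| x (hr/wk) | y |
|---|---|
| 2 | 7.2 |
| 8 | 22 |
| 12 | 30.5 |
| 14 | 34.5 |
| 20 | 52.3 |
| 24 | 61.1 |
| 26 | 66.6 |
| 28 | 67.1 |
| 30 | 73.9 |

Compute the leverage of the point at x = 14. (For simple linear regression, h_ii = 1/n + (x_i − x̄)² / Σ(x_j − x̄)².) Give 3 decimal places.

x̄ = (2 + 8 + 12 + 14 + 20 + 24 + 26 + 28 + 30)/9 = 18.2222
Σ(x − x̄)² = 263.16 + 104.494 + 38.716 + 17.8272 + 3.16049 + 33.3827 + 60.4938 + 95.6049 + 138.716 = 755.556
h = 1/9 + (-4.22222)²/755.556 = 0.111111 + 0.0235948 = 0.135

h = 0.135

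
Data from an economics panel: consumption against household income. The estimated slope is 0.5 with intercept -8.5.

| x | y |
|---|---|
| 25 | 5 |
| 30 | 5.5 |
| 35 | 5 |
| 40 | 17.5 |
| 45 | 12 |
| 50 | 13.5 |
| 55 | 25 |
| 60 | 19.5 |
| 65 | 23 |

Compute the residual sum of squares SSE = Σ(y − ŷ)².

SSE = 108

x=25: ŷ = -8.5 + 0.5·25 = 4; r = 5 − 4 = 1
x=30: ŷ = -8.5 + 0.5·30 = 6.5; r = 5.5 − 6.5 = -1
x=35: ŷ = -8.5 + 0.5·35 = 9; r = 5 − 9 = -4
x=40: ŷ = -8.5 + 0.5·40 = 11.5; r = 17.5 − 11.5 = 6
x=45: ŷ = -8.5 + 0.5·45 = 14; r = 12 − 14 = -2
x=50: ŷ = -8.5 + 0.5·50 = 16.5; r = 13.5 − 16.5 = -3
x=55: ŷ = -8.5 + 0.5·55 = 19; r = 25 − 19 = 6
x=60: ŷ = -8.5 + 0.5·60 = 21.5; r = 19.5 − 21.5 = -2
x=65: ŷ = -8.5 + 0.5·65 = 24; r = 23 − 24 = -1
SSE = 1 + 1 + 16 + 36 + 4 + 9 + 36 + 4 + 1 = 108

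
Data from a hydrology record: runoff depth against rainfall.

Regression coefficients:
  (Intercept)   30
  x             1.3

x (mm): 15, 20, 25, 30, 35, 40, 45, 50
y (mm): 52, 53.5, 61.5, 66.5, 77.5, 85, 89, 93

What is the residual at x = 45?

e = 0.5

ŷ = 30 + 1.3·45 = 88.5
e = 89 − 88.5 = 0.5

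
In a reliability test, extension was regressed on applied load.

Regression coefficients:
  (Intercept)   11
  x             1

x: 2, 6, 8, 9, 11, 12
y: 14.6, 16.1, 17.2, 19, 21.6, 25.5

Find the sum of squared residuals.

x=2: ŷ = 11 + 2 = 13; r = 14.6 − 13 = 1.6
x=6: ŷ = 11 + 6 = 17; r = 16.1 − 17 = -0.9
x=8: ŷ = 11 + 8 = 19; r = 17.2 − 19 = -1.8
x=9: ŷ = 11 + 9 = 20; r = 19 − 20 = -1
x=11: ŷ = 11 + 11 = 22; r = 21.6 − 22 = -0.4
x=12: ŷ = 11 + 12 = 23; r = 25.5 − 23 = 2.5
SSE = 2.56 + 0.81 + 3.24 + 1 + 0.16 + 6.25 = 14.02

SSE = 14.02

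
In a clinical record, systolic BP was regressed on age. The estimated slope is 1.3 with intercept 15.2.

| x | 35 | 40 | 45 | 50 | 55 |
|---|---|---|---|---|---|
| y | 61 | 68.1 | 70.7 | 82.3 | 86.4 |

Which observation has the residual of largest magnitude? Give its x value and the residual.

x=35: ŷ = 15.2 + 1.3·35 = 60.7; r = 61 − 60.7 = 0.3
x=40: ŷ = 15.2 + 1.3·40 = 67.2; r = 68.1 − 67.2 = 0.9
x=45: ŷ = 15.2 + 1.3·45 = 73.7; r = 70.7 − 73.7 = -3
x=50: ŷ = 15.2 + 1.3·50 = 80.2; r = 82.3 − 80.2 = 2.1
x=55: ŷ = 15.2 + 1.3·55 = 86.7; r = 86.4 − 86.7 = -0.3
Largest |r| is 3 at x = 45, residual -3.

x = 45, r = -3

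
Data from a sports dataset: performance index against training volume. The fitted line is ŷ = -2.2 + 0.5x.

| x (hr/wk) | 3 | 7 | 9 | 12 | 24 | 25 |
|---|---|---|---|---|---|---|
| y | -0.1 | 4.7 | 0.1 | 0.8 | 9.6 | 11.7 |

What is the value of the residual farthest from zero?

x=3: ŷ = -2.2 + 0.5·3 = -0.7; e = -0.1 − (-0.7) = 0.6
x=7: ŷ = -2.2 + 0.5·7 = 1.3; e = 4.7 − 1.3 = 3.4
x=9: ŷ = -2.2 + 0.5·9 = 2.3; e = 0.1 − 2.3 = -2.2
x=12: ŷ = -2.2 + 0.5·12 = 3.8; e = 0.8 − 3.8 = -3
x=24: ŷ = -2.2 + 0.5·24 = 9.8; e = 9.6 − 9.8 = -0.2
x=25: ŷ = -2.2 + 0.5·25 = 10.3; e = 11.7 − 10.3 = 1.4
Largest |e| is 3.4 at x = 7, residual 3.4.

e = 3.4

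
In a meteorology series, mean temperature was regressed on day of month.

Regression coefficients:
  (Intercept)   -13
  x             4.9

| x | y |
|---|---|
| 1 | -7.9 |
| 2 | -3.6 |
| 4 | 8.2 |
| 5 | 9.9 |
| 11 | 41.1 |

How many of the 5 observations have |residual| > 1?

x=1: ŷ = -13 + 4.9·1 = -8.1; e = -7.9 − (-8.1) = 0.2
x=2: ŷ = -13 + 4.9·2 = -3.2; e = -3.6 − (-3.2) = -0.4
x=4: ŷ = -13 + 4.9·4 = 6.6; e = 8.2 − 6.6 = 1.6
x=5: ŷ = -13 + 4.9·5 = 11.5; e = 9.9 − 11.5 = -1.6
x=11: ŷ = -13 + 4.9·11 = 40.9; e = 41.1 − 40.9 = 0.2
|e| > 1: x=4 (|e|=1.6), x=5 (|e|=1.6) → 2

2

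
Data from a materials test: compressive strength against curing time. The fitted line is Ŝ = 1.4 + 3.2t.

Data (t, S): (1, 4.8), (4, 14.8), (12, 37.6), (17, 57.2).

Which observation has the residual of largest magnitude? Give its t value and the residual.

t = 12, e = -2.2

t=1: Ŝ = 1.4 + 3.2·1 = 4.6; e = 4.8 − 4.6 = 0.2
t=4: Ŝ = 1.4 + 3.2·4 = 14.2; e = 14.8 − 14.2 = 0.6
t=12: Ŝ = 1.4 + 3.2·12 = 39.8; e = 37.6 − 39.8 = -2.2
t=17: Ŝ = 1.4 + 3.2·17 = 55.8; e = 57.2 − 55.8 = 1.4
Largest |e| is 2.2 at t = 12, residual -2.2.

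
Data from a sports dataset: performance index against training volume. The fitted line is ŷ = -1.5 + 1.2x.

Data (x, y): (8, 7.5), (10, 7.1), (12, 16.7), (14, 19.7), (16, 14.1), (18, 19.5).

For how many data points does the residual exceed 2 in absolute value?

x=8: ŷ = -1.5 + 1.2·8 = 8.1; r = 7.5 − 8.1 = -0.6
x=10: ŷ = -1.5 + 1.2·10 = 10.5; r = 7.1 − 10.5 = -3.4
x=12: ŷ = -1.5 + 1.2·12 = 12.9; r = 16.7 − 12.9 = 3.8
x=14: ŷ = -1.5 + 1.2·14 = 15.3; r = 19.7 − 15.3 = 4.4
x=16: ŷ = -1.5 + 1.2·16 = 17.7; r = 14.1 − 17.7 = -3.6
x=18: ŷ = -1.5 + 1.2·18 = 20.1; r = 19.5 − 20.1 = -0.6
|r| > 2: x=10 (|r|=3.4), x=12 (|r|=3.8), x=14 (|r|=4.4), x=16 (|r|=3.6) → 4

4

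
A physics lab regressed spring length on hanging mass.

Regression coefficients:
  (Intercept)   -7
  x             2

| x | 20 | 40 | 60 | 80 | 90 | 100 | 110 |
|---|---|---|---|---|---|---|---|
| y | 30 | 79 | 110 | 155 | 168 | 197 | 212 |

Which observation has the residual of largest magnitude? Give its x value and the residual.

x=20: ŷ = -7 + 2·20 = 33; e = 30 − 33 = -3
x=40: ŷ = -7 + 2·40 = 73; e = 79 − 73 = 6
x=60: ŷ = -7 + 2·60 = 113; e = 110 − 113 = -3
x=80: ŷ = -7 + 2·80 = 153; e = 155 − 153 = 2
x=90: ŷ = -7 + 2·90 = 173; e = 168 − 173 = -5
x=100: ŷ = -7 + 2·100 = 193; e = 197 − 193 = 4
x=110: ŷ = -7 + 2·110 = 213; e = 212 − 213 = -1
Largest |e| is 6 at x = 40, residual 6.

x = 40, e = 6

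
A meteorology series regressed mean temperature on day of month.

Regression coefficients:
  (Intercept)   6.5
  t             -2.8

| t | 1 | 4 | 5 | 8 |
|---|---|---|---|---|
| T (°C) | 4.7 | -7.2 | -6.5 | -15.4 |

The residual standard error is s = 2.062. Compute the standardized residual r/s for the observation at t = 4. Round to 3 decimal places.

-1.212

T̂ = 6.5 − 2.8·4 = -4.7
r = -7.2 − (-4.7) = -2.5
r/s = -2.5 / 2.062 = -1.212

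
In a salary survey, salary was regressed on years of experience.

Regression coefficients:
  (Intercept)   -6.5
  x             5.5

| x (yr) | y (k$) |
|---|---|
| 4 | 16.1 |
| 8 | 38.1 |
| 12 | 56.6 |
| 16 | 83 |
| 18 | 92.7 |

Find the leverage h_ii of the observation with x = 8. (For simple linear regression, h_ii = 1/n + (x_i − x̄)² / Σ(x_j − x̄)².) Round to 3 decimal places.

h = 0.299

x̄ = (4 + 8 + 12 + 16 + 18)/5 = 11.6
Σ(x − x̄)² = 57.76 + 12.96 + 0.16 + 19.36 + 40.96 = 131.2
h = 1/5 + (-3.6)²/131.2 = 0.2 + 0.0987805 = 0.299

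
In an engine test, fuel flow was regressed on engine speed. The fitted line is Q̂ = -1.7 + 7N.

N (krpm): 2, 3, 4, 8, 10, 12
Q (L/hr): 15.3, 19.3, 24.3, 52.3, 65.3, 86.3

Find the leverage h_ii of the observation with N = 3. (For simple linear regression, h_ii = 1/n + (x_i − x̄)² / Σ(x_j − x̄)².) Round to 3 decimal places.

N̄ = (2 + 3 + 4 + 8 + 10 + 12)/6 = 6.5
Σ(N − N̄)² = 20.25 + 12.25 + 6.25 + 2.25 + 12.25 + 30.25 = 83.5
h = 1/6 + (-3.5)²/83.5 = 0.166667 + 0.146707 = 0.313

h = 0.313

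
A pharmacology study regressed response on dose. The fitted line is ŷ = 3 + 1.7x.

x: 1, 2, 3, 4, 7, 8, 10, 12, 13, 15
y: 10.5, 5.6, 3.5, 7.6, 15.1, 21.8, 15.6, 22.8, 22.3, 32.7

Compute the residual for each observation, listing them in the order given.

5.8, -0.8, -4.6, -2.2, 0.2, 5.2, -4.4, -0.6, -2.8, 4.2

x=1: ŷ = 3 + 1.7·1 = 4.7; r = 10.5 − 4.7 = 5.8
x=2: ŷ = 3 + 1.7·2 = 6.4; r = 5.6 − 6.4 = -0.8
x=3: ŷ = 3 + 1.7·3 = 8.1; r = 3.5 − 8.1 = -4.6
x=4: ŷ = 3 + 1.7·4 = 9.8; r = 7.6 − 9.8 = -2.2
x=7: ŷ = 3 + 1.7·7 = 14.9; r = 15.1 − 14.9 = 0.2
x=8: ŷ = 3 + 1.7·8 = 16.6; r = 21.8 − 16.6 = 5.2
x=10: ŷ = 3 + 1.7·10 = 20; r = 15.6 − 20 = -4.4
x=12: ŷ = 3 + 1.7·12 = 23.4; r = 22.8 − 23.4 = -0.6
x=13: ŷ = 3 + 1.7·13 = 25.1; r = 22.3 − 25.1 = -2.8
x=15: ŷ = 3 + 1.7·15 = 28.5; r = 32.7 − 28.5 = 4.2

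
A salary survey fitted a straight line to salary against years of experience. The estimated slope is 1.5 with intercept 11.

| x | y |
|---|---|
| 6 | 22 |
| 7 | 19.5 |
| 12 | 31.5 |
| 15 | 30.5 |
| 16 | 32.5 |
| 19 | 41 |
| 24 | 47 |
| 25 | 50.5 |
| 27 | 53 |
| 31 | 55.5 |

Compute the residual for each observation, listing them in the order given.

x=6: ŷ = 11 + 1.5·6 = 20; e = 22 − 20 = 2
x=7: ŷ = 11 + 1.5·7 = 21.5; e = 19.5 − 21.5 = -2
x=12: ŷ = 11 + 1.5·12 = 29; e = 31.5 − 29 = 2.5
x=15: ŷ = 11 + 1.5·15 = 33.5; e = 30.5 − 33.5 = -3
x=16: ŷ = 11 + 1.5·16 = 35; e = 32.5 − 35 = -2.5
x=19: ŷ = 11 + 1.5·19 = 39.5; e = 41 − 39.5 = 1.5
x=24: ŷ = 11 + 1.5·24 = 47; e = 47 − 47 = 0
x=25: ŷ = 11 + 1.5·25 = 48.5; e = 50.5 − 48.5 = 2
x=27: ŷ = 11 + 1.5·27 = 51.5; e = 53 − 51.5 = 1.5
x=31: ŷ = 11 + 1.5·31 = 57.5; e = 55.5 − 57.5 = -2

2, -2, 2.5, -3, -2.5, 1.5, 0, 2, 1.5, -2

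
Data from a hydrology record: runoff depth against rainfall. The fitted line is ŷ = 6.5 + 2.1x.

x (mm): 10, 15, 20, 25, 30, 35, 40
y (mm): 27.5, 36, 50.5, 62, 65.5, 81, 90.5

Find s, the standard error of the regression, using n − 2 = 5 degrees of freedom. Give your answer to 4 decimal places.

x=10: ŷ = 6.5 + 2.1·10 = 27.5; r = 27.5 − 27.5 = 0
x=15: ŷ = 6.5 + 2.1·15 = 38; r = 36 − 38 = -2
x=20: ŷ = 6.5 + 2.1·20 = 48.5; r = 50.5 − 48.5 = 2
x=25: ŷ = 6.5 + 2.1·25 = 59; r = 62 − 59 = 3
x=30: ŷ = 6.5 + 2.1·30 = 69.5; r = 65.5 − 69.5 = -4
x=35: ŷ = 6.5 + 2.1·35 = 80; r = 81 − 80 = 1
x=40: ŷ = 6.5 + 2.1·40 = 90.5; r = 90.5 − 90.5 = 0
SSE = 0 + 4 + 4 + 9 + 16 + 1 + 0 = 34
s = √(34/5) = √6.8 ≈ 2.6077

s = 2.6077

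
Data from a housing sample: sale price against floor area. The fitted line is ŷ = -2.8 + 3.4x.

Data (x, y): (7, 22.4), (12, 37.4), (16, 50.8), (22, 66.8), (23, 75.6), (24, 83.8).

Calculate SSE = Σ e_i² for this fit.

x=7: ŷ = -2.8 + 3.4·7 = 21; e = 22.4 − 21 = 1.4
x=12: ŷ = -2.8 + 3.4·12 = 38; e = 37.4 − 38 = -0.6
x=16: ŷ = -2.8 + 3.4·16 = 51.6; e = 50.8 − 51.6 = -0.8
x=22: ŷ = -2.8 + 3.4·22 = 72; e = 66.8 − 72 = -5.2
x=23: ŷ = -2.8 + 3.4·23 = 75.4; e = 75.6 − 75.4 = 0.2
x=24: ŷ = -2.8 + 3.4·24 = 78.8; e = 83.8 − 78.8 = 5
SSE = 1.96 + 0.36 + 0.64 + 27.04 + 0.04 + 25 = 55.04

SSE = 55.04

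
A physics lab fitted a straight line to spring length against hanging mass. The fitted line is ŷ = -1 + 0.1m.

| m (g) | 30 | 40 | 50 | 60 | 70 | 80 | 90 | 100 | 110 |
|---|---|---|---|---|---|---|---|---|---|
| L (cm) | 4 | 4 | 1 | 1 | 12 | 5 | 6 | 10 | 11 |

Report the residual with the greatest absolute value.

m=30: ŷ = -1 + 0.1·30 = 2; e = 4 − 2 = 2
m=40: ŷ = -1 + 0.1·40 = 3; e = 4 − 3 = 1
m=50: ŷ = -1 + 0.1·50 = 4; e = 1 − 4 = -3
m=60: ŷ = -1 + 0.1·60 = 5; e = 1 − 5 = -4
m=70: ŷ = -1 + 0.1·70 = 6; e = 12 − 6 = 6
m=80: ŷ = -1 + 0.1·80 = 7; e = 5 − 7 = -2
m=90: ŷ = -1 + 0.1·90 = 8; e = 6 − 8 = -2
m=100: ŷ = -1 + 0.1·100 = 9; e = 10 − 9 = 1
m=110: ŷ = -1 + 0.1·110 = 10; e = 11 − 10 = 1
Largest |e| is 6 at m = 70, residual 6.

e = 6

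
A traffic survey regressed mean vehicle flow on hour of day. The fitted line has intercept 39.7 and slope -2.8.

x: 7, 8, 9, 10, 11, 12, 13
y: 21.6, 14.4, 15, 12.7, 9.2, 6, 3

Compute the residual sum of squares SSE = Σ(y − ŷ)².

SSE = 12.1

x=7: ŷ = 39.7 − 2.8·7 = 20.1; r = 21.6 − 20.1 = 1.5
x=8: ŷ = 39.7 − 2.8·8 = 17.3; r = 14.4 − 17.3 = -2.9
x=9: ŷ = 39.7 − 2.8·9 = 14.5; r = 15 − 14.5 = 0.5
x=10: ŷ = 39.7 − 2.8·10 = 11.7; r = 12.7 − 11.7 = 1
x=11: ŷ = 39.7 − 2.8·11 = 8.9; r = 9.2 − 8.9 = 0.3
x=12: ŷ = 39.7 − 2.8·12 = 6.1; r = 6 − 6.1 = -0.1
x=13: ŷ = 39.7 − 2.8·13 = 3.3; r = 3 − 3.3 = -0.3
SSE = 2.25 + 8.41 + 0.25 + 1 + 0.09 + 0.01 + 0.09 = 12.1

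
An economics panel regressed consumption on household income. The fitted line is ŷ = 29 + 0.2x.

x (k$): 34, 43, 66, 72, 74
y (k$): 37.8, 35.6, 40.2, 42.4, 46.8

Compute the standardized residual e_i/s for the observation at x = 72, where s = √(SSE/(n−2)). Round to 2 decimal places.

x=34: ŷ = 29 + 0.2·34 = 35.8; e = 37.8 − 35.8 = 2
x=43: ŷ = 29 + 0.2·43 = 37.6; e = 35.6 − 37.6 = -2
x=66: ŷ = 29 + 0.2·66 = 42.2; e = 40.2 − 42.2 = -2
x=72: ŷ = 29 + 0.2·72 = 43.4; e = 42.4 − 43.4 = -1
x=74: ŷ = 29 + 0.2·74 = 43.8; e = 46.8 − 43.8 = 3
SSE = 4 + 4 + 4 + 1 + 9 = 22
s = √(22/3) = 2.70801
e/s = -1 / 2.70801 = -0.37

-0.37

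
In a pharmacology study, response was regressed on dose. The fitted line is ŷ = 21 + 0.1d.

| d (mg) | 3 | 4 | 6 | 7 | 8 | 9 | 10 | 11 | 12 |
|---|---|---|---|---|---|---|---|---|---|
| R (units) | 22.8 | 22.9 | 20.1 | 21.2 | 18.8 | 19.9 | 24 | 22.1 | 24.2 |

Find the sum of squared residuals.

d=3: ŷ = 21 + 0.1·3 = 21.3; e = 22.8 − 21.3 = 1.5
d=4: ŷ = 21 + 0.1·4 = 21.4; e = 22.9 − 21.4 = 1.5
d=6: ŷ = 21 + 0.1·6 = 21.6; e = 20.1 − 21.6 = -1.5
d=7: ŷ = 21 + 0.1·7 = 21.7; e = 21.2 − 21.7 = -0.5
d=8: ŷ = 21 + 0.1·8 = 21.8; e = 18.8 − 21.8 = -3
d=9: ŷ = 21 + 0.1·9 = 21.9; e = 19.9 − 21.9 = -2
d=10: ŷ = 21 + 0.1·10 = 22; e = 24 − 22 = 2
d=11: ŷ = 21 + 0.1·11 = 22.1; e = 22.1 − 22.1 = 0
d=12: ŷ = 21 + 0.1·12 = 22.2; e = 24.2 − 22.2 = 2
SSE = 2.25 + 2.25 + 2.25 + 0.25 + 9 + 4 + 4 + 0 + 4 = 28

SSE = 28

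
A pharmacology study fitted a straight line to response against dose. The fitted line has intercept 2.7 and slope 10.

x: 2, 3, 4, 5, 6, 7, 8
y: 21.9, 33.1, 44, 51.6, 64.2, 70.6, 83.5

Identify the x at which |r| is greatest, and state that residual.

x=2: ŷ = 2.7 + 10·2 = 22.7; r = 21.9 − 22.7 = -0.8
x=3: ŷ = 2.7 + 10·3 = 32.7; r = 33.1 − 32.7 = 0.4
x=4: ŷ = 2.7 + 10·4 = 42.7; r = 44 − 42.7 = 1.3
x=5: ŷ = 2.7 + 10·5 = 52.7; r = 51.6 − 52.7 = -1.1
x=6: ŷ = 2.7 + 10·6 = 62.7; r = 64.2 − 62.7 = 1.5
x=7: ŷ = 2.7 + 10·7 = 72.7; r = 70.6 − 72.7 = -2.1
x=8: ŷ = 2.7 + 10·8 = 82.7; r = 83.5 − 82.7 = 0.8
Largest |r| is 2.1 at x = 7, residual -2.1.

x = 7, r = -2.1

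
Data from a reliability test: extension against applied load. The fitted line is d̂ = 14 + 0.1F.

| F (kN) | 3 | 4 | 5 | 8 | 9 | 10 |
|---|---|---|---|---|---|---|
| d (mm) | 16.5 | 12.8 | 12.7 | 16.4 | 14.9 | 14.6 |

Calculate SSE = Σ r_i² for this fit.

F=3: d̂ = 14 + 0.1·3 = 14.3; r = 16.5 − 14.3 = 2.2
F=4: d̂ = 14 + 0.1·4 = 14.4; r = 12.8 − 14.4 = -1.6
F=5: d̂ = 14 + 0.1·5 = 14.5; r = 12.7 − 14.5 = -1.8
F=8: d̂ = 14 + 0.1·8 = 14.8; r = 16.4 − 14.8 = 1.6
F=9: d̂ = 14 + 0.1·9 = 14.9; r = 14.9 − 14.9 = 0
F=10: d̂ = 14 + 0.1·10 = 15; r = 14.6 − 15 = -0.4
SSE = 4.84 + 2.56 + 3.24 + 2.56 + 0 + 0.16 = 13.36

SSE = 13.36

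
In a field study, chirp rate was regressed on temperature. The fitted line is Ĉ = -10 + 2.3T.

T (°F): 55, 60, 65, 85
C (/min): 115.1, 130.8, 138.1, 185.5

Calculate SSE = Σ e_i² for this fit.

SSE = 11.76

T=55: Ĉ = -10 + 2.3·55 = 116.5; e = 115.1 − 116.5 = -1.4
T=60: Ĉ = -10 + 2.3·60 = 128; e = 130.8 − 128 = 2.8
T=65: Ĉ = -10 + 2.3·65 = 139.5; e = 138.1 − 139.5 = -1.4
T=85: Ĉ = -10 + 2.3·85 = 185.5; e = 185.5 − 185.5 = 0
SSE = 1.96 + 7.84 + 1.96 + 0 = 11.76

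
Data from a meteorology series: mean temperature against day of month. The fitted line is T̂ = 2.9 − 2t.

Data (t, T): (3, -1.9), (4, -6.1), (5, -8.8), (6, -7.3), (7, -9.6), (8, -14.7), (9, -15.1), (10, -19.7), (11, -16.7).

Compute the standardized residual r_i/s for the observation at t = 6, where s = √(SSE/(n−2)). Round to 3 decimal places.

t=3: T̂ = 2.9 − 2·3 = -3.1; r = -1.9 − (-3.1) = 1.2
t=4: T̂ = 2.9 − 2·4 = -5.1; r = -6.1 − (-5.1) = -1
t=5: T̂ = 2.9 − 2·5 = -7.1; r = -8.8 − (-7.1) = -1.7
t=6: T̂ = 2.9 − 2·6 = -9.1; r = -7.3 − (-9.1) = 1.8
t=7: T̂ = 2.9 − 2·7 = -11.1; r = -9.6 − (-11.1) = 1.5
t=8: T̂ = 2.9 − 2·8 = -13.1; r = -14.7 − (-13.1) = -1.6
t=9: T̂ = 2.9 − 2·9 = -15.1; r = -15.1 − (-15.1) = 0
t=10: T̂ = 2.9 − 2·10 = -17.1; r = -19.7 − (-17.1) = -2.6
t=11: T̂ = 2.9 − 2·11 = -19.1; r = -16.7 − (-19.1) = 2.4
SSE = 1.44 + 1 + 2.89 + 3.24 + 2.25 + 2.56 + 0 + 6.76 + 5.76 = 25.9
s = √(25.9/7) = 1.92354
r/s = 1.8 / 1.92354 = 0.936

0.936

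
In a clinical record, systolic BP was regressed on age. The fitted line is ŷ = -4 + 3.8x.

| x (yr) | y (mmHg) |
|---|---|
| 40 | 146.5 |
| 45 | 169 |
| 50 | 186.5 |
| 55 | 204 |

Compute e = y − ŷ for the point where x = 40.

ŷ = -4 + 3.8·40 = 148
e = 146.5 − 148 = -1.5

e = -1.5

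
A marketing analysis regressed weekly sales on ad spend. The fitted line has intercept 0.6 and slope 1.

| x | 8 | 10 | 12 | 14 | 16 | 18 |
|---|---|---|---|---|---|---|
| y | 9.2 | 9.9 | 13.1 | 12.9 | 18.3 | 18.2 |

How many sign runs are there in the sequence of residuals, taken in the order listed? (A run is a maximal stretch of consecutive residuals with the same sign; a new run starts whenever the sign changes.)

x=8: ŷ = 0.6 + 8 = 8.6; r = 9.2 − 8.6 = 0.6
x=10: ŷ = 0.6 + 10 = 10.6; r = 9.9 − 10.6 = -0.7
x=12: ŷ = 0.6 + 12 = 12.6; r = 13.1 − 12.6 = 0.5
x=14: ŷ = 0.6 + 14 = 14.6; r = 12.9 − 14.6 = -1.7
x=16: ŷ = 0.6 + 16 = 16.6; r = 18.3 − 16.6 = 1.7
x=18: ŷ = 0.6 + 18 = 18.6; r = 18.2 − 18.6 = -0.4
Signs: + − + − + −
Runs: +×1, −×1, +×1, −×1, +×1, −×1 → 6

6 runs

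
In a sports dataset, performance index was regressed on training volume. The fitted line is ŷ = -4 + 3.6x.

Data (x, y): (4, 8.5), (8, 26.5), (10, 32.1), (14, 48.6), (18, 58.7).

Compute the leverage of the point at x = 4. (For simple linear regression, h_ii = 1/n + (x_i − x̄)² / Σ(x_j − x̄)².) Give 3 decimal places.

x̄ = (4 + 8 + 10 + 14 + 18)/5 = 10.8
Σ(x − x̄)² = 46.24 + 7.84 + 0.64 + 10.24 + 51.84 = 116.8
h = 1/5 + (-6.8)²/116.8 = 0.2 + 0.39589 = 0.596

h = 0.596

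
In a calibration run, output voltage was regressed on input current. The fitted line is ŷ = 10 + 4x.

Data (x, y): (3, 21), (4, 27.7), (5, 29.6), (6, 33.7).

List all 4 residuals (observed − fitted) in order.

x=3: ŷ = 10 + 4·3 = 22; e = 21 − 22 = -1
x=4: ŷ = 10 + 4·4 = 26; e = 27.7 − 26 = 1.7
x=5: ŷ = 10 + 4·5 = 30; e = 29.6 − 30 = -0.4
x=6: ŷ = 10 + 4·6 = 34; e = 33.7 − 34 = -0.3

-1, 1.7, -0.4, -0.3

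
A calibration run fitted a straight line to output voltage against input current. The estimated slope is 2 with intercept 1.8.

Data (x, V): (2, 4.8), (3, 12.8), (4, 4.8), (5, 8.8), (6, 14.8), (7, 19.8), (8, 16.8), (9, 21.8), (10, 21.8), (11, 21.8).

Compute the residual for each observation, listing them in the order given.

-1, 5, -5, -3, 1, 4, -1, 2, 0, -2

x=2: ŷ = 1.8 + 2·2 = 5.8; e = 4.8 − 5.8 = -1
x=3: ŷ = 1.8 + 2·3 = 7.8; e = 12.8 − 7.8 = 5
x=4: ŷ = 1.8 + 2·4 = 9.8; e = 4.8 − 9.8 = -5
x=5: ŷ = 1.8 + 2·5 = 11.8; e = 8.8 − 11.8 = -3
x=6: ŷ = 1.8 + 2·6 = 13.8; e = 14.8 − 13.8 = 1
x=7: ŷ = 1.8 + 2·7 = 15.8; e = 19.8 − 15.8 = 4
x=8: ŷ = 1.8 + 2·8 = 17.8; e = 16.8 − 17.8 = -1
x=9: ŷ = 1.8 + 2·9 = 19.8; e = 21.8 − 19.8 = 2
x=10: ŷ = 1.8 + 2·10 = 21.8; e = 21.8 − 21.8 = 0
x=11: ŷ = 1.8 + 2·11 = 23.8; e = 21.8 − 23.8 = -2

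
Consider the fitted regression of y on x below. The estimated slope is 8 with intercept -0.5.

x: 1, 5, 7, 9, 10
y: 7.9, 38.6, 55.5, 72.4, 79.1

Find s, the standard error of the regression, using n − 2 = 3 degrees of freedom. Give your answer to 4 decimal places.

x=1: ŷ = -0.5 + 8·1 = 7.5; e = 7.9 − 7.5 = 0.4
x=5: ŷ = -0.5 + 8·5 = 39.5; e = 38.6 − 39.5 = -0.9
x=7: ŷ = -0.5 + 8·7 = 55.5; e = 55.5 − 55.5 = 0
x=9: ŷ = -0.5 + 8·9 = 71.5; e = 72.4 − 71.5 = 0.9
x=10: ŷ = -0.5 + 8·10 = 79.5; e = 79.1 − 79.5 = -0.4
SSE = 0.16 + 0.81 + 0 + 0.81 + 0.16 = 1.94
s = √(1.94/3) = √0.646667 ≈ 0.8042

s = 0.8042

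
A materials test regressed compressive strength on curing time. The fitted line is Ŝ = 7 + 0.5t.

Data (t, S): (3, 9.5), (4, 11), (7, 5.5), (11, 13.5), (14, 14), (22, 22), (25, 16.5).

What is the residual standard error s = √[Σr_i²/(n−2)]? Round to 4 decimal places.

t=3: Ŝ = 7 + 0.5·3 = 8.5; r = 9.5 − 8.5 = 1
t=4: Ŝ = 7 + 0.5·4 = 9; r = 11 − 9 = 2
t=7: Ŝ = 7 + 0.5·7 = 10.5; r = 5.5 − 10.5 = -5
t=11: Ŝ = 7 + 0.5·11 = 12.5; r = 13.5 − 12.5 = 1
t=14: Ŝ = 7 + 0.5·14 = 14; r = 14 − 14 = 0
t=22: Ŝ = 7 + 0.5·22 = 18; r = 22 − 18 = 4
t=25: Ŝ = 7 + 0.5·25 = 19.5; r = 16.5 − 19.5 = -3
SSE = 1 + 4 + 25 + 1 + 0 + 16 + 9 = 56
s = √(56/5) = √11.2 ≈ 3.3466

s = 3.3466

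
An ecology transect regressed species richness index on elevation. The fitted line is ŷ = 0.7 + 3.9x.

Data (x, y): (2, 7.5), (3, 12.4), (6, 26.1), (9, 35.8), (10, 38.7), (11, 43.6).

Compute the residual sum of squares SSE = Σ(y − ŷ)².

x=2: ŷ = 0.7 + 3.9·2 = 8.5; e = 7.5 − 8.5 = -1
x=3: ŷ = 0.7 + 3.9·3 = 12.4; e = 12.4 − 12.4 = 0
x=6: ŷ = 0.7 + 3.9·6 = 24.1; e = 26.1 − 24.1 = 2
x=9: ŷ = 0.7 + 3.9·9 = 35.8; e = 35.8 − 35.8 = 0
x=10: ŷ = 0.7 + 3.9·10 = 39.7; e = 38.7 − 39.7 = -1
x=11: ŷ = 0.7 + 3.9·11 = 43.6; e = 43.6 − 43.6 = 0
SSE = 1 + 0 + 4 + 0 + 1 + 0 = 6

SSE = 6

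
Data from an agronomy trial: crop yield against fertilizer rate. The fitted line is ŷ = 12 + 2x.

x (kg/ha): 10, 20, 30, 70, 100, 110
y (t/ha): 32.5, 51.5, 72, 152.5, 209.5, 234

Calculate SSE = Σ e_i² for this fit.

SSE = 11

x=10: ŷ = 12 + 2·10 = 32; e = 32.5 − 32 = 0.5
x=20: ŷ = 12 + 2·20 = 52; e = 51.5 − 52 = -0.5
x=30: ŷ = 12 + 2·30 = 72; e = 72 − 72 = 0
x=70: ŷ = 12 + 2·70 = 152; e = 152.5 − 152 = 0.5
x=100: ŷ = 12 + 2·100 = 212; e = 209.5 − 212 = -2.5
x=110: ŷ = 12 + 2·110 = 232; e = 234 − 232 = 2
SSE = 0.25 + 0.25 + 0 + 0.25 + 6.25 + 4 = 11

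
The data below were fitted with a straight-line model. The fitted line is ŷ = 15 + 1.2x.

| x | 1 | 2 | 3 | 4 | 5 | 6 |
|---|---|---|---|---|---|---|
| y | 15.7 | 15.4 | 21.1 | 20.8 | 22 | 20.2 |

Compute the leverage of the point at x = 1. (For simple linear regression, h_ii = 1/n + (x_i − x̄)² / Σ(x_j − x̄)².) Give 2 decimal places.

x̄ = (1 + 2 + 3 + 4 + 5 + 6)/6 = 3.5
Σ(x − x̄)² = 6.25 + 2.25 + 0.25 + 0.25 + 2.25 + 6.25 = 17.5
h = 1/6 + (-2.5)²/17.5 = 0.166667 + 0.357143 = 0.52

h = 0.52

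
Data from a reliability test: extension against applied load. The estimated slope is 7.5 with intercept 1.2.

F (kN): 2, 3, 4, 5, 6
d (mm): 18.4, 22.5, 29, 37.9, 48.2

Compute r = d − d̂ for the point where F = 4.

r = -2.2

d̂ = 1.2 + 7.5·4 = 31.2
r = 29 − 31.2 = -2.2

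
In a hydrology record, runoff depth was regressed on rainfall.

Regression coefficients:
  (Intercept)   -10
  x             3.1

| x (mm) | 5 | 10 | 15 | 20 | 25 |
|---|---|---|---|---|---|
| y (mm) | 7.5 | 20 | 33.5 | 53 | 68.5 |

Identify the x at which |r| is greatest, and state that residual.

x=5: ŷ = -10 + 3.1·5 = 5.5; r = 7.5 − 5.5 = 2
x=10: ŷ = -10 + 3.1·10 = 21; r = 20 − 21 = -1
x=15: ŷ = -10 + 3.1·15 = 36.5; r = 33.5 − 36.5 = -3
x=20: ŷ = -10 + 3.1·20 = 52; r = 53 − 52 = 1
x=25: ŷ = -10 + 3.1·25 = 67.5; r = 68.5 − 67.5 = 1
Largest |r| is 3 at x = 15, residual -3.

x = 15, r = -3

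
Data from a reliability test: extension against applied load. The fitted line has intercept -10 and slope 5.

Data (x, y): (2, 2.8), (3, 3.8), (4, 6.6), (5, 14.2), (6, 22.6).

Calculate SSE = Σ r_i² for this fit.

SSE = 28.24

x=2: ŷ = -10 + 5·2 = 0; r = 2.8 − 0 = 2.8
x=3: ŷ = -10 + 5·3 = 5; r = 3.8 − 5 = -1.2
x=4: ŷ = -10 + 5·4 = 10; r = 6.6 − 10 = -3.4
x=5: ŷ = -10 + 5·5 = 15; r = 14.2 − 15 = -0.8
x=6: ŷ = -10 + 5·6 = 20; r = 22.6 − 20 = 2.6
SSE = 7.84 + 1.44 + 11.56 + 0.64 + 6.76 = 28.24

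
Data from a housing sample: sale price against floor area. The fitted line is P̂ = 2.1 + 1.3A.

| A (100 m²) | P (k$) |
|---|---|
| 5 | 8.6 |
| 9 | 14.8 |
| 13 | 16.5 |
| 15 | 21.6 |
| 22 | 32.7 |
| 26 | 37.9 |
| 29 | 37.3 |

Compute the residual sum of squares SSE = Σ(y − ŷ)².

SSE = 21.5

A=5: P̂ = 2.1 + 1.3·5 = 8.6; r = 8.6 − 8.6 = 0
A=9: P̂ = 2.1 + 1.3·9 = 13.8; r = 14.8 − 13.8 = 1
A=13: P̂ = 2.1 + 1.3·13 = 19; r = 16.5 − 19 = -2.5
A=15: P̂ = 2.1 + 1.3·15 = 21.6; r = 21.6 − 21.6 = 0
A=22: P̂ = 2.1 + 1.3·22 = 30.7; r = 32.7 − 30.7 = 2
A=26: P̂ = 2.1 + 1.3·26 = 35.9; r = 37.9 − 35.9 = 2
A=29: P̂ = 2.1 + 1.3·29 = 39.8; r = 37.3 − 39.8 = -2.5
SSE = 0 + 1 + 6.25 + 0 + 4 + 4 + 6.25 = 21.5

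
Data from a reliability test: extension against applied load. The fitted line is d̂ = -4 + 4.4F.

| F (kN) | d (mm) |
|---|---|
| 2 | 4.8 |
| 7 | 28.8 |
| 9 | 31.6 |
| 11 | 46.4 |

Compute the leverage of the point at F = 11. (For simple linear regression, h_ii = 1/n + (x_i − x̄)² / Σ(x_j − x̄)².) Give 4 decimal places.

h = 0.5642

F̄ = (2 + 7 + 9 + 11)/4 = 7.25
Σ(F − F̄)² = 27.5625 + 0.0625 + 3.0625 + 14.0625 = 44.75
h = 1/4 + (3.75)²/44.75 = 0.25 + 0.314246 = 0.5642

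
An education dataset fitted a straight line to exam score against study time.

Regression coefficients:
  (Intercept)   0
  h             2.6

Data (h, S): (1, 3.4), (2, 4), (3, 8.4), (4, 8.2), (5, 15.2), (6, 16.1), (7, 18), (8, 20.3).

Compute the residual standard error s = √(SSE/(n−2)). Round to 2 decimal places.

h=1: Ŝ = 2.6·1 = 2.6; r = 3.4 − 2.6 = 0.8
h=2: Ŝ = 2.6·2 = 5.2; r = 4 − 5.2 = -1.2
h=3: Ŝ = 2.6·3 = 7.8; r = 8.4 − 7.8 = 0.6
h=4: Ŝ = 2.6·4 = 10.4; r = 8.2 − 10.4 = -2.2
h=5: Ŝ = 2.6·5 = 13; r = 15.2 − 13 = 2.2
h=6: Ŝ = 2.6·6 = 15.6; r = 16.1 − 15.6 = 0.5
h=7: Ŝ = 2.6·7 = 18.2; r = 18 − 18.2 = -0.2
h=8: Ŝ = 2.6·8 = 20.8; r = 20.3 − 20.8 = -0.5
SSE = 0.64 + 1.44 + 0.36 + 4.84 + 4.84 + 0.25 + 0.04 + 0.25 = 12.66
s = √(12.66/6) = √2.11 ≈ 1.45

s = 1.45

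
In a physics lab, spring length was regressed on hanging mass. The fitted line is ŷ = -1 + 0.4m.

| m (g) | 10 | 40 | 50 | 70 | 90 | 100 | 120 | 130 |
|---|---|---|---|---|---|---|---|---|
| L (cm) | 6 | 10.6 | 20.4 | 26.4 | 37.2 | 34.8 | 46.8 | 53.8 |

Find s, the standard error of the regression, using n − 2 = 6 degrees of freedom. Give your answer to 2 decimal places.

s = 3.19

m=10: ŷ = -1 + 0.4·10 = 3; r = 6 − 3 = 3
m=40: ŷ = -1 + 0.4·40 = 15; r = 10.6 − 15 = -4.4
m=50: ŷ = -1 + 0.4·50 = 19; r = 20.4 − 19 = 1.4
m=70: ŷ = -1 + 0.4·70 = 27; r = 26.4 − 27 = -0.6
m=90: ŷ = -1 + 0.4·90 = 35; r = 37.2 − 35 = 2.2
m=100: ŷ = -1 + 0.4·100 = 39; r = 34.8 − 39 = -4.2
m=120: ŷ = -1 + 0.4·120 = 47; r = 46.8 − 47 = -0.2
m=130: ŷ = -1 + 0.4·130 = 51; r = 53.8 − 51 = 2.8
SSE = 9 + 19.36 + 1.96 + 0.36 + 4.84 + 17.64 + 0.04 + 7.84 = 61.04
s = √(61.04/6) = √10.1733 ≈ 3.19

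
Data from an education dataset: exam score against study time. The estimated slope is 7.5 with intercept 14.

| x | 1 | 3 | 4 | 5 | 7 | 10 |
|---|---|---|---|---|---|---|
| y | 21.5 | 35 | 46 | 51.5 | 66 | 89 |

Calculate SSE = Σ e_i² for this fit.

SSE = 6.5

x=1: ŷ = 14 + 7.5·1 = 21.5; e = 21.5 − 21.5 = 0
x=3: ŷ = 14 + 7.5·3 = 36.5; e = 35 − 36.5 = -1.5
x=4: ŷ = 14 + 7.5·4 = 44; e = 46 − 44 = 2
x=5: ŷ = 14 + 7.5·5 = 51.5; e = 51.5 − 51.5 = 0
x=7: ŷ = 14 + 7.5·7 = 66.5; e = 66 − 66.5 = -0.5
x=10: ŷ = 14 + 7.5·10 = 89; e = 89 − 89 = 0
SSE = 0 + 2.25 + 4 + 0 + 0.25 + 0 = 6.5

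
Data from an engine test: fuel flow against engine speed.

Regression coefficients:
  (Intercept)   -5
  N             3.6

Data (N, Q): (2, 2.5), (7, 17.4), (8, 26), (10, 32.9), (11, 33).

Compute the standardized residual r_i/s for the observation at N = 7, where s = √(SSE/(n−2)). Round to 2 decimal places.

N=2: Q̂ = -5 + 3.6·2 = 2.2; r = 2.5 − 2.2 = 0.3
N=7: Q̂ = -5 + 3.6·7 = 20.2; r = 17.4 − 20.2 = -2.8
N=8: Q̂ = -5 + 3.6·8 = 23.8; r = 26 − 23.8 = 2.2
N=10: Q̂ = -5 + 3.6·10 = 31; r = 32.9 − 31 = 1.9
N=11: Q̂ = -5 + 3.6·11 = 34.6; r = 33 − 34.6 = -1.6
SSE = 0.09 + 7.84 + 4.84 + 3.61 + 2.56 = 18.94
s = √(18.94/3) = 2.51263
r/s = -2.8 / 2.51263 = -1.11

-1.11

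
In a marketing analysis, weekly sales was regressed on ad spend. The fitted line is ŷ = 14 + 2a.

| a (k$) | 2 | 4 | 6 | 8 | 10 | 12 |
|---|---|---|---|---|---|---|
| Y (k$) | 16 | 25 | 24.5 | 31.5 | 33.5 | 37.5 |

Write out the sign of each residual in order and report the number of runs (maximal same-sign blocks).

a=2: ŷ = 14 + 2·2 = 18; e = 16 − 18 = -2
a=4: ŷ = 14 + 2·4 = 22; e = 25 − 22 = 3
a=6: ŷ = 14 + 2·6 = 26; e = 24.5 − 26 = -1.5
a=8: ŷ = 14 + 2·8 = 30; e = 31.5 − 30 = 1.5
a=10: ŷ = 14 + 2·10 = 34; e = 33.5 − 34 = -0.5
a=12: ŷ = 14 + 2·12 = 38; e = 37.5 − 38 = -0.5
Signs: − + − + − −
Runs: −×1, +×1, −×1, +×1, −×2 → 5

5 runs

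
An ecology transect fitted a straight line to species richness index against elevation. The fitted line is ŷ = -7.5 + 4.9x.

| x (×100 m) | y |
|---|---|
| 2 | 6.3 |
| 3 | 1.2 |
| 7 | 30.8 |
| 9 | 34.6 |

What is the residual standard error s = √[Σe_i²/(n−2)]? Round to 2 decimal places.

s = 6.00

x=2: ŷ = -7.5 + 4.9·2 = 2.3; e = 6.3 − 2.3 = 4
x=3: ŷ = -7.5 + 4.9·3 = 7.2; e = 1.2 − 7.2 = -6
x=7: ŷ = -7.5 + 4.9·7 = 26.8; e = 30.8 − 26.8 = 4
x=9: ŷ = -7.5 + 4.9·9 = 36.6; e = 34.6 − 36.6 = -2
SSE = 16 + 36 + 16 + 4 = 72
s = √(72/2) = √36 ≈ 6.00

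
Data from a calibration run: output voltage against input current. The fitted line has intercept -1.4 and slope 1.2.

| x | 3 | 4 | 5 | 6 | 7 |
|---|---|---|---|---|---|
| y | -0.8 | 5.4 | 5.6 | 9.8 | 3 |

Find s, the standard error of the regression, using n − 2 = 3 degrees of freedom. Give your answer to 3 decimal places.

s = 3.916

x=3: ŷ = -1.4 + 1.2·3 = 2.2; r = -0.8 − 2.2 = -3
x=4: ŷ = -1.4 + 1.2·4 = 3.4; r = 5.4 − 3.4 = 2
x=5: ŷ = -1.4 + 1.2·5 = 4.6; r = 5.6 − 4.6 = 1
x=6: ŷ = -1.4 + 1.2·6 = 5.8; r = 9.8 − 5.8 = 4
x=7: ŷ = -1.4 + 1.2·7 = 7; r = 3 − 7 = -4
SSE = 9 + 4 + 1 + 16 + 16 = 46
s = √(46/3) = √15.3333 ≈ 3.916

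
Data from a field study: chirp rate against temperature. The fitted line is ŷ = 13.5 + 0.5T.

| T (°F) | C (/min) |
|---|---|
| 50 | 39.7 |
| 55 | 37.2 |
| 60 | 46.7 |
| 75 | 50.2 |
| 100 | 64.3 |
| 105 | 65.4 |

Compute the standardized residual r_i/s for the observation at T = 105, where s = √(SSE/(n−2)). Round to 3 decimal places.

-0.228

T=50: ŷ = 13.5 + 0.5·50 = 38.5; r = 39.7 − 38.5 = 1.2
T=55: ŷ = 13.5 + 0.5·55 = 41; r = 37.2 − 41 = -3.8
T=60: ŷ = 13.5 + 0.5·60 = 43.5; r = 46.7 − 43.5 = 3.2
T=75: ŷ = 13.5 + 0.5·75 = 51; r = 50.2 − 51 = -0.8
T=100: ŷ = 13.5 + 0.5·100 = 63.5; r = 64.3 − 63.5 = 0.8
T=105: ŷ = 13.5 + 0.5·105 = 66; r = 65.4 − 66 = -0.6
SSE = 1.44 + 14.44 + 10.24 + 0.64 + 0.64 + 0.36 = 27.76
s = √(27.76/4) = 2.63439
r/s = -0.6 / 2.63439 = -0.228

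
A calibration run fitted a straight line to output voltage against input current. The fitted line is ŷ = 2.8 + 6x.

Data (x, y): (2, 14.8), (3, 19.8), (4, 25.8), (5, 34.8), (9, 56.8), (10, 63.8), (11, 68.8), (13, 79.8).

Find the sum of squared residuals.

SSE = 8

x=2: ŷ = 2.8 + 6·2 = 14.8; e = 14.8 − 14.8 = 0
x=3: ŷ = 2.8 + 6·3 = 20.8; e = 19.8 − 20.8 = -1
x=4: ŷ = 2.8 + 6·4 = 26.8; e = 25.8 − 26.8 = -1
x=5: ŷ = 2.8 + 6·5 = 32.8; e = 34.8 − 32.8 = 2
x=9: ŷ = 2.8 + 6·9 = 56.8; e = 56.8 − 56.8 = 0
x=10: ŷ = 2.8 + 6·10 = 62.8; e = 63.8 − 62.8 = 1
x=11: ŷ = 2.8 + 6·11 = 68.8; e = 68.8 − 68.8 = 0
x=13: ŷ = 2.8 + 6·13 = 80.8; e = 79.8 − 80.8 = -1
SSE = 0 + 1 + 1 + 4 + 0 + 1 + 0 + 1 = 8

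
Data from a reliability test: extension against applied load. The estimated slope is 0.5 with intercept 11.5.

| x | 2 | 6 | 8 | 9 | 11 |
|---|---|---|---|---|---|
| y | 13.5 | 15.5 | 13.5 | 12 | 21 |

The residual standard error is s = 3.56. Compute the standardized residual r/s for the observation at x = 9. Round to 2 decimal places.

ŷ = 11.5 + 0.5·9 = 16
r = 12 − 16 = -4
r/s = -4 / 3.56 = -1.12

-1.12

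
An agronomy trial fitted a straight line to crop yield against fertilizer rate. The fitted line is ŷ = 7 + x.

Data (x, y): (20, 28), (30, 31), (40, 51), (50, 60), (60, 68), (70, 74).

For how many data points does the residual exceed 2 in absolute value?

x=20: ŷ = 7 + 20 = 27; r = 28 − 27 = 1
x=30: ŷ = 7 + 30 = 37; r = 31 − 37 = -6
x=40: ŷ = 7 + 40 = 47; r = 51 − 47 = 4
x=50: ŷ = 7 + 50 = 57; r = 60 − 57 = 3
x=60: ŷ = 7 + 60 = 67; r = 68 − 67 = 1
x=70: ŷ = 7 + 70 = 77; r = 74 − 77 = -3
|r| > 2: x=30 (|r|=6), x=40 (|r|=4), x=50 (|r|=3), x=70 (|r|=3) → 4

4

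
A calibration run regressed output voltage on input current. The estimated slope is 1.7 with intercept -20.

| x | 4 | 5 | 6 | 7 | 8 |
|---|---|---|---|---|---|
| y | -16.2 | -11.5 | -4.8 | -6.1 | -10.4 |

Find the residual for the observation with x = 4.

r = -3

ŷ = -20 + 1.7·4 = -13.2
r = -16.2 − (-13.2) = -3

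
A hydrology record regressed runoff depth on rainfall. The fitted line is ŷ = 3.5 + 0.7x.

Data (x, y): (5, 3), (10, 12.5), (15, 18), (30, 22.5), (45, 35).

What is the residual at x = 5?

e = -4

ŷ = 3.5 + 0.7·5 = 7
e = 3 − 7 = -4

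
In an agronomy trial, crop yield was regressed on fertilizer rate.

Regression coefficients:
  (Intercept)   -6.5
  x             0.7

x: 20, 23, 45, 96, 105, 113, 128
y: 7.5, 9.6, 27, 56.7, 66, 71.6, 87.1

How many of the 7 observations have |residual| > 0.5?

x=20: ŷ = -6.5 + 0.7·20 = 7.5; r = 7.5 − 7.5 = 0
x=23: ŷ = -6.5 + 0.7·23 = 9.6; r = 9.6 − 9.6 = 0
x=45: ŷ = -6.5 + 0.7·45 = 25; r = 27 − 25 = 2
x=96: ŷ = -6.5 + 0.7·96 = 60.7; r = 56.7 − 60.7 = -4
x=105: ŷ = -6.5 + 0.7·105 = 67; r = 66 − 67 = -1
x=113: ŷ = -6.5 + 0.7·113 = 72.6; r = 71.6 − 72.6 = -1
x=128: ŷ = -6.5 + 0.7·128 = 83.1; r = 87.1 − 83.1 = 4
|r| > 0.5: x=45 (|r|=2), x=96 (|r|=4), x=105 (|r|=1), x=113 (|r|=1), x=128 (|r|=4) → 5

5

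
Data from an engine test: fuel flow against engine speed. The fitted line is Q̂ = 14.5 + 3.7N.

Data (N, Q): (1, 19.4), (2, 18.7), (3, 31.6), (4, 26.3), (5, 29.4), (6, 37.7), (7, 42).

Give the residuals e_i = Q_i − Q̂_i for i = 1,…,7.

1.2, -3.2, 6, -3, -3.6, 1, 1.6

N=1: Q̂ = 14.5 + 3.7·1 = 18.2; e = 19.4 − 18.2 = 1.2
N=2: Q̂ = 14.5 + 3.7·2 = 21.9; e = 18.7 − 21.9 = -3.2
N=3: Q̂ = 14.5 + 3.7·3 = 25.6; e = 31.6 − 25.6 = 6
N=4: Q̂ = 14.5 + 3.7·4 = 29.3; e = 26.3 − 29.3 = -3
N=5: Q̂ = 14.5 + 3.7·5 = 33; e = 29.4 − 33 = -3.6
N=6: Q̂ = 14.5 + 3.7·6 = 36.7; e = 37.7 − 36.7 = 1
N=7: Q̂ = 14.5 + 3.7·7 = 40.4; e = 42 − 40.4 = 1.6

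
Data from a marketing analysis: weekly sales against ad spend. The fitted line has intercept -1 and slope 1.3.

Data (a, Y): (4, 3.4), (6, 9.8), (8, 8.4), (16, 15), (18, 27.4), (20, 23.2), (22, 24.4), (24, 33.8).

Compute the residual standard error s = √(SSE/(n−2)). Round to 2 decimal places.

a=4: ŷ = -1 + 1.3·4 = 4.2; e = 3.4 − 4.2 = -0.8
a=6: ŷ = -1 + 1.3·6 = 6.8; e = 9.8 − 6.8 = 3
a=8: ŷ = -1 + 1.3·8 = 9.4; e = 8.4 − 9.4 = -1
a=16: ŷ = -1 + 1.3·16 = 19.8; e = 15 − 19.8 = -4.8
a=18: ŷ = -1 + 1.3·18 = 22.4; e = 27.4 − 22.4 = 5
a=20: ŷ = -1 + 1.3·20 = 25; e = 23.2 − 25 = -1.8
a=22: ŷ = -1 + 1.3·22 = 27.6; e = 24.4 − 27.6 = -3.2
a=24: ŷ = -1 + 1.3·24 = 30.2; e = 33.8 − 30.2 = 3.6
SSE = 0.64 + 9 + 1 + 23.04 + 25 + 3.24 + 10.24 + 12.96 = 85.12
s = √(85.12/6) = √14.1867 ≈ 3.77

s = 3.77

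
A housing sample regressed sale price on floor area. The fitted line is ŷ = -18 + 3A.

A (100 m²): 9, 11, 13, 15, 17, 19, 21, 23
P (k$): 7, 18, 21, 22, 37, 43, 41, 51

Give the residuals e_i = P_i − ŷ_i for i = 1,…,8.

-2, 3, 0, -5, 4, 4, -4, 0

A=9: ŷ = -18 + 3·9 = 9; e = 7 − 9 = -2
A=11: ŷ = -18 + 3·11 = 15; e = 18 − 15 = 3
A=13: ŷ = -18 + 3·13 = 21; e = 21 − 21 = 0
A=15: ŷ = -18 + 3·15 = 27; e = 22 − 27 = -5
A=17: ŷ = -18 + 3·17 = 33; e = 37 − 33 = 4
A=19: ŷ = -18 + 3·19 = 39; e = 43 − 39 = 4
A=21: ŷ = -18 + 3·21 = 45; e = 41 − 45 = -4
A=23: ŷ = -18 + 3·23 = 51; e = 51 − 51 = 0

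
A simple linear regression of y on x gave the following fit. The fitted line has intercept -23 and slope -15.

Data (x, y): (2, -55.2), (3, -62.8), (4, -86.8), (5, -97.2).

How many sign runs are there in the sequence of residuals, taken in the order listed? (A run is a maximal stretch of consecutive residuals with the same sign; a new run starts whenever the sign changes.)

4 runs

x=2: ŷ = -23 − 15·2 = -53; r = -55.2 − (-53) = -2.2
x=3: ŷ = -23 − 15·3 = -68; r = -62.8 − (-68) = 5.2
x=4: ŷ = -23 − 15·4 = -83; r = -86.8 − (-83) = -3.8
x=5: ŷ = -23 − 15·5 = -98; r = -97.2 − (-98) = 0.8
Signs: − + − +
Runs: −×1, +×1, −×1, +×1 → 4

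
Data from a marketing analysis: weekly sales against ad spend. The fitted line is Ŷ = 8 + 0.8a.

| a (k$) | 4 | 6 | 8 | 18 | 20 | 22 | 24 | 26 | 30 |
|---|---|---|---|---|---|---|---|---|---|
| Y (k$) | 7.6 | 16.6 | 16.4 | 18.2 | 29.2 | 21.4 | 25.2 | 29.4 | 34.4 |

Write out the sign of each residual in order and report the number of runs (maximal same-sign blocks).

a=4: Ŷ = 8 + 0.8·4 = 11.2; e = 7.6 − 11.2 = -3.6
a=6: Ŷ = 8 + 0.8·6 = 12.8; e = 16.6 − 12.8 = 3.8
a=8: Ŷ = 8 + 0.8·8 = 14.4; e = 16.4 − 14.4 = 2
a=18: Ŷ = 8 + 0.8·18 = 22.4; e = 18.2 − 22.4 = -4.2
a=20: Ŷ = 8 + 0.8·20 = 24; e = 29.2 − 24 = 5.2
a=22: Ŷ = 8 + 0.8·22 = 25.6; e = 21.4 − 25.6 = -4.2
a=24: Ŷ = 8 + 0.8·24 = 27.2; e = 25.2 − 27.2 = -2
a=26: Ŷ = 8 + 0.8·26 = 28.8; e = 29.4 − 28.8 = 0.6
a=30: Ŷ = 8 + 0.8·30 = 32; e = 34.4 − 32 = 2.4
Signs: − + + − + − − + +
Runs: −×1, +×2, −×1, +×1, −×2, +×2 → 6

6 runs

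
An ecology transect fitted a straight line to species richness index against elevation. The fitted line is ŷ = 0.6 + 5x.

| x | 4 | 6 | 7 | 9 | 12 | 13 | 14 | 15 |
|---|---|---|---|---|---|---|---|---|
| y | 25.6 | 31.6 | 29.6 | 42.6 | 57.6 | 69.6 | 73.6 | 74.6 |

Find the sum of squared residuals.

SSE = 106

x=4: ŷ = 0.6 + 5·4 = 20.6; r = 25.6 − 20.6 = 5
x=6: ŷ = 0.6 + 5·6 = 30.6; r = 31.6 − 30.6 = 1
x=7: ŷ = 0.6 + 5·7 = 35.6; r = 29.6 − 35.6 = -6
x=9: ŷ = 0.6 + 5·9 = 45.6; r = 42.6 − 45.6 = -3
x=12: ŷ = 0.6 + 5·12 = 60.6; r = 57.6 − 60.6 = -3
x=13: ŷ = 0.6 + 5·13 = 65.6; r = 69.6 − 65.6 = 4
x=14: ŷ = 0.6 + 5·14 = 70.6; r = 73.6 − 70.6 = 3
x=15: ŷ = 0.6 + 5·15 = 75.6; r = 74.6 − 75.6 = -1
SSE = 25 + 1 + 36 + 9 + 9 + 16 + 9 + 1 = 106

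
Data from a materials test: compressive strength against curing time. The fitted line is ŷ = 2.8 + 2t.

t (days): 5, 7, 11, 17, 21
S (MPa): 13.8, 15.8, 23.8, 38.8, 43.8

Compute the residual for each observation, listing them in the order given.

t=5: ŷ = 2.8 + 2·5 = 12.8; e = 13.8 − 12.8 = 1
t=7: ŷ = 2.8 + 2·7 = 16.8; e = 15.8 − 16.8 = -1
t=11: ŷ = 2.8 + 2·11 = 24.8; e = 23.8 − 24.8 = -1
t=17: ŷ = 2.8 + 2·17 = 36.8; e = 38.8 − 36.8 = 2
t=21: ŷ = 2.8 + 2·21 = 44.8; e = 43.8 − 44.8 = -1

1, -1, -1, 2, -1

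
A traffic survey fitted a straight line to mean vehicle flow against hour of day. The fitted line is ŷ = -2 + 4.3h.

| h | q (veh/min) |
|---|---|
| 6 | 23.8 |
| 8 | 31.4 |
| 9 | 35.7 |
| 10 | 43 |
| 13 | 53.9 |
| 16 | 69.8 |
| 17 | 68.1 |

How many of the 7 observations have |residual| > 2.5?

h=6: ŷ = -2 + 4.3·6 = 23.8; e = 23.8 − 23.8 = 0
h=8: ŷ = -2 + 4.3·8 = 32.4; e = 31.4 − 32.4 = -1
h=9: ŷ = -2 + 4.3·9 = 36.7; e = 35.7 − 36.7 = -1
h=10: ŷ = -2 + 4.3·10 = 41; e = 43 − 41 = 2
h=13: ŷ = -2 + 4.3·13 = 53.9; e = 53.9 − 53.9 = 0
h=16: ŷ = -2 + 4.3·16 = 66.8; e = 69.8 − 66.8 = 3
h=17: ŷ = -2 + 4.3·17 = 71.1; e = 68.1 − 71.1 = -3
|e| > 2.5: h=16 (|e|=3), h=17 (|e|=3) → 2

2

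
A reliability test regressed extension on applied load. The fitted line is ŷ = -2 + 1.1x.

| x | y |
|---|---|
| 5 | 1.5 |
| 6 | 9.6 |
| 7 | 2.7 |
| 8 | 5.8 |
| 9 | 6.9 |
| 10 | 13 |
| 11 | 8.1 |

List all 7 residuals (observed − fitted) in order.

x=5: ŷ = -2 + 1.1·5 = 3.5; r = 1.5 − 3.5 = -2
x=6: ŷ = -2 + 1.1·6 = 4.6; r = 9.6 − 4.6 = 5
x=7: ŷ = -2 + 1.1·7 = 5.7; r = 2.7 − 5.7 = -3
x=8: ŷ = -2 + 1.1·8 = 6.8; r = 5.8 − 6.8 = -1
x=9: ŷ = -2 + 1.1·9 = 7.9; r = 6.9 − 7.9 = -1
x=10: ŷ = -2 + 1.1·10 = 9; r = 13 − 9 = 4
x=11: ŷ = -2 + 1.1·11 = 10.1; r = 8.1 − 10.1 = -2

-2, 5, -3, -1, -1, 4, -2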